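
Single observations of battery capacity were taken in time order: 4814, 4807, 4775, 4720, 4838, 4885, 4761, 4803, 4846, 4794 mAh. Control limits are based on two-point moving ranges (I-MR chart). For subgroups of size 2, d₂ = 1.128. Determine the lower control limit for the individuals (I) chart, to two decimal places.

X̄ = (4814 + 4807 + 4775 + 4720 + 4838 + 4885 + 4761 + 4803 + 4846 + 4794) / 10 = 4804.3000
Moving ranges: 7, 32, 55, 118, 47, 124, 42, 43, 52; M̄R̄ = 520.0000 / 9 = 57.7778
LCL = X̄ − 3·M̄R̄/d₂ = 4804.3000 − 3 × 57.7778 / 1.128 = 4650.6357

4650.64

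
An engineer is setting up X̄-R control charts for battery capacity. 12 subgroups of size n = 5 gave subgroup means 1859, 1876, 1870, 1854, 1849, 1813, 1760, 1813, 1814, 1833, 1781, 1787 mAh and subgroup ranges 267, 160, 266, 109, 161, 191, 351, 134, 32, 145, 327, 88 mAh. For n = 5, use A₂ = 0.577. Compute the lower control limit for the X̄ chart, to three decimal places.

1718.476

X̄̄ = (1859 + 1876 + 1870 + 1854 + 1849 + 1813 + 1760 + 1813 + 1814 + 1833 + 1781 + 1787) / 12 = 21909.0000 / 12 = 1825.7500
R̄ = (267 + 160 + 266 + 109 + 161 + 191 + 351 + 134 + 32 + 145 + 327 + 88) / 12 = 2231.0000 / 12 = 185.9167
LCL = X̄̄ − A₂·R̄ = 1825.7500 − 0.577 × 185.9167 = 1718.4761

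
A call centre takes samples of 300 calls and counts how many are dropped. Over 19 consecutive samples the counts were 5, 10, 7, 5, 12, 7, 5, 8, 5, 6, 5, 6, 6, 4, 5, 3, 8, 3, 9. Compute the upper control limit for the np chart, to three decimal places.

p̄ = Σdᵢ / (k·n) = 119 / (19 × 300) = 0.02088
UCL = np̄ + 3·√(np̄(1−p̄)) = 6.2632 + 3 × √(6.2632×0.97912) = 6.2632 + 3 × 2.4764 = 13.6923

13.692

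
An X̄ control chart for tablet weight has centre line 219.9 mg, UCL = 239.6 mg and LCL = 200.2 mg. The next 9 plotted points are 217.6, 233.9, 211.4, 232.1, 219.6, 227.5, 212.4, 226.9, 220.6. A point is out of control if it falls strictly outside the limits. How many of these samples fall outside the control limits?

0

All 9 points lie within [200.2, 239.6].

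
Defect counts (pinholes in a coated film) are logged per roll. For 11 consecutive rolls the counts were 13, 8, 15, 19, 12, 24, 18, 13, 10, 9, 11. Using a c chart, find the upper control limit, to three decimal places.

c̄ = (13 + 8 + 15 + 19 + 12 + 24 + 18 + 13 + 10 + 9 + 11) / 11 = 152 / 11 = 13.8182
UCL = c̄ + 3√c̄ = 13.8182 + 3 × √13.8182 = 13.8182 + 3 × 3.7173 = 24.9700

24.970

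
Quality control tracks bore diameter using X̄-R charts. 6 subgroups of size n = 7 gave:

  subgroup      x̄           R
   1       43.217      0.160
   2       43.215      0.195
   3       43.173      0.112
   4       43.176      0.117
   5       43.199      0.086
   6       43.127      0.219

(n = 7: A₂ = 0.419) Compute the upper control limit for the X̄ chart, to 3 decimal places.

X̄̄ = (43.217 + 43.215 + 43.173 + 43.176 + 43.199 + 43.127) / 6 = 259.1070 / 6 = 43.1845
R̄ = (0.160 + 0.195 + 0.112 + 0.117 + 0.086 + 0.219) / 6 = 0.8890 / 6 = 0.1482
UCL = X̄̄ + A₂·R̄ = 43.1845 + 0.419 × 0.1482 = 43.2466

43.247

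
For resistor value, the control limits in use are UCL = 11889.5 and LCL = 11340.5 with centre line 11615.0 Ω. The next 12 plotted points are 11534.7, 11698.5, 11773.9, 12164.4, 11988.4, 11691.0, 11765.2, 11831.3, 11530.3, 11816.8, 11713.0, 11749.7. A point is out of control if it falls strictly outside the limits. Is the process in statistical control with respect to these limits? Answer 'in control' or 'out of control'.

out of control

Compare each point to [11340.5, 11889.5]: sample 4 = 12164.4 > UCL; sample 5 = 11988.4 > UCL.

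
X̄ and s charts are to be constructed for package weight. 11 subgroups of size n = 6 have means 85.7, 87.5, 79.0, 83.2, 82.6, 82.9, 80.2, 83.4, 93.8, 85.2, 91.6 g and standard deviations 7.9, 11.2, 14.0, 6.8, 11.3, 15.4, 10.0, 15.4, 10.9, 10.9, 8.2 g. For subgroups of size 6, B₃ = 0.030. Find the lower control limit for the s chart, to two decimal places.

s̄ = (7.9 + 11.2 + 14.0 + 6.8 + 11.3 + 15.4 + 10.0 + 15.4 + 10.9 + 10.9 + 8.2) / 11 = 11.0909
LCL_s = B₃·s̄ = 0.030 × 11.0909 = 0.3327

0.33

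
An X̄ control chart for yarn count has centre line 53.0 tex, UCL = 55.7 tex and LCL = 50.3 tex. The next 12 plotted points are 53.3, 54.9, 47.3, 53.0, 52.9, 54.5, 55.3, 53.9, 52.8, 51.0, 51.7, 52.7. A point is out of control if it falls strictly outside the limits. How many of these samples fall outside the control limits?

1

Compare each point to [50.3, 55.7]: sample 3 = 47.3 < LCL.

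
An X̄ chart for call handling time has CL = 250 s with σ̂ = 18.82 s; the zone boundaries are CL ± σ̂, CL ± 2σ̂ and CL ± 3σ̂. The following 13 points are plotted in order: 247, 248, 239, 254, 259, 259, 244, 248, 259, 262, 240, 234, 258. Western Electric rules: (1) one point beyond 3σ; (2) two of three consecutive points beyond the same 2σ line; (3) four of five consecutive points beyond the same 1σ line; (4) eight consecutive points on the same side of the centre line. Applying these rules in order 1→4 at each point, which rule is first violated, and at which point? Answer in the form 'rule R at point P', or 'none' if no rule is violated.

none

Zone of each point (C = within 1σ̂, B = 1σ̂–2σ̂, A = 2σ̂–3σ̂, * = beyond 3σ̂; sign = side of CL): 1:-C, 2:-C, 3:-C, 4:+C, 5:+C, 6:+C, 7:-C, 8:-C, 9:+C, 10:+C, 11:-C, 12:-C, 13:+C
No rule fires across all 13 points.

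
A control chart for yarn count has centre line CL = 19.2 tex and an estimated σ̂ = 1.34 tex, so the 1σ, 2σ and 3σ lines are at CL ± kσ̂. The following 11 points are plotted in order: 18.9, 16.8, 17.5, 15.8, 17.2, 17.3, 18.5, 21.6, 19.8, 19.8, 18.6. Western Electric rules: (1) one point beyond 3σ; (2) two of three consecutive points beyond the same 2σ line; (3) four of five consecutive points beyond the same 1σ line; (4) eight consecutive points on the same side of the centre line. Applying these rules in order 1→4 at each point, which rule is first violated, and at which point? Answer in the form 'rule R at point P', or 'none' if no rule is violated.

rule 3 at point 5

Zone of each point (C = within 1σ̂, B = 1σ̂–2σ̂, A = 2σ̂–3σ̂, * = beyond 3σ̂; sign = side of CL): 1:-C, 2:-B, 3:-B, 4:-A, 5:-B, 6:-B, 7:-C, 8:+B, 9:+C, 10:+C, 11:-C
Rule 3 (four of five consecutive points beyond the same 1σ limit) is satisfied at point 5.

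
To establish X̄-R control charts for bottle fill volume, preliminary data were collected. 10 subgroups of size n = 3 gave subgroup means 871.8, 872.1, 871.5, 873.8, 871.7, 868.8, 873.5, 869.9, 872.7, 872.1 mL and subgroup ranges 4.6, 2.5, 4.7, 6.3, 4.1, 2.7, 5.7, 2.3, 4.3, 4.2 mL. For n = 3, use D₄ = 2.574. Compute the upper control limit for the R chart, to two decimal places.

10.66

R̄ = (4.6 + 2.5 + 4.7 + 6.3 + 4.1 + 2.7 + 5.7 + 2.3 + 4.3 + 4.2) / 10 = 41.4000 / 10 = 4.1400
UCL_R = D₄·R̄ = 2.574 × 4.1400 = 10.6564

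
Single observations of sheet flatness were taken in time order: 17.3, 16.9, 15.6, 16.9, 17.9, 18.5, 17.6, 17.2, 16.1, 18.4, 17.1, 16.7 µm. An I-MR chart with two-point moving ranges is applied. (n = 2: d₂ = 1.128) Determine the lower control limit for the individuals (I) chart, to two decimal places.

X̄ = (17.3 + 16.9 + 15.6 + 16.9 + 17.9 + 18.5 + 17.6 + 17.2 + 16.1 + 18.4 + 17.1 + 16.7) / 12 = 17.1833
Moving ranges: 0.4, 1.3, 1.3, 1.0, 0.6, 0.9, 0.4, 1.1, 2.3, 1.3, 0.4; M̄R̄ = 11.0000 / 11 = 1.0000
LCL = X̄ − 3·M̄R̄/d₂ = 17.1833 − 3 × 1.0000 / 1.128 = 14.5238

14.52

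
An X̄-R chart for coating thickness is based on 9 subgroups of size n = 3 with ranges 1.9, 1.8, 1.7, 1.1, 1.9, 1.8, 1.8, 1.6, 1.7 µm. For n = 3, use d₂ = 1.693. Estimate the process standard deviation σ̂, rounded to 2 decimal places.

1.00

R̄ = (1.9 + 1.8 + 1.7 + 1.1 + 1.9 + 1.8 + 1.8 + 1.6 + 1.7) / 9 = 1.7000
σ̂ = R̄ / d₂ = 1.7000 / 1.693 = 1.0041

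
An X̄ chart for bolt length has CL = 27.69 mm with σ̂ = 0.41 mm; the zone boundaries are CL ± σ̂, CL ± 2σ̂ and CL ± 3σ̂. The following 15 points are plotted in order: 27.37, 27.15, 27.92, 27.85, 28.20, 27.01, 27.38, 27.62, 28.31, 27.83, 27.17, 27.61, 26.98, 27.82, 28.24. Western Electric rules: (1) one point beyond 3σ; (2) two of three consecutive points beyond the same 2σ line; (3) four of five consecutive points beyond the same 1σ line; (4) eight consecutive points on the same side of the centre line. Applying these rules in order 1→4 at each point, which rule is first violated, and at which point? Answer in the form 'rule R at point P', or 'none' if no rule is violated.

none

Zone of each point (C = within 1σ̂, B = 1σ̂–2σ̂, A = 2σ̂–3σ̂, * = beyond 3σ̂; sign = side of CL): 1:-C, 2:-B, 3:+C, 4:+C, 5:+B, 6:-B, 7:-C, 8:-C, 9:+B, 10:+C, 11:-B, 12:-C, 13:-B, 14:+C, 15:+B
No rule fires across all 15 points.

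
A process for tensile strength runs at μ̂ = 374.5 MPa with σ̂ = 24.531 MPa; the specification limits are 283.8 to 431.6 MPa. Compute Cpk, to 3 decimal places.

Cpu = (USL − μ̂) / (3σ̂) = (431.6 − 374.5) / (3 × 24.531) = 0.7759; Cpl = (μ̂ − LSL) / (3σ̂) = (374.5 − 283.8) / (3 × 24.531) = 1.2325; Cpk = min(Cpu, Cpl) = 0.7759

0.776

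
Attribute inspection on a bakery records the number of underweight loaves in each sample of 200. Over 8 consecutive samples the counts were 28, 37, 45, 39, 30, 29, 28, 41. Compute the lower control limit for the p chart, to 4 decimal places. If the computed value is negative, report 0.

p̄ = Σdᵢ / (k·n) = 277 / (8 × 200) = 0.17313
LCL = p̄ − 3·√(p̄(1−p̄)/n) = 0.17313 − 3 × 0.02675 = 0.09286

0.0929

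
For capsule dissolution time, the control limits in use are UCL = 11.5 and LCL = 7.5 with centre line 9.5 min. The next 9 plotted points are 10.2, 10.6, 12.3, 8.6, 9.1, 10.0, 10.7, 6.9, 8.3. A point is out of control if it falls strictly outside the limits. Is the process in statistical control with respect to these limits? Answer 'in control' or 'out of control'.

Compare each point to [7.5, 11.5]: sample 3 = 12.3 > UCL; sample 8 = 6.9 < LCL.

out of control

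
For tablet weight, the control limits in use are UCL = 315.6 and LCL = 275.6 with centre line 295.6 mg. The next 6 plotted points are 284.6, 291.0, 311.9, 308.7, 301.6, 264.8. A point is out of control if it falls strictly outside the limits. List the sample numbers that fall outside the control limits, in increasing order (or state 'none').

Compare each point to [275.6, 315.6]: sample 6 = 264.8 < LCL.

6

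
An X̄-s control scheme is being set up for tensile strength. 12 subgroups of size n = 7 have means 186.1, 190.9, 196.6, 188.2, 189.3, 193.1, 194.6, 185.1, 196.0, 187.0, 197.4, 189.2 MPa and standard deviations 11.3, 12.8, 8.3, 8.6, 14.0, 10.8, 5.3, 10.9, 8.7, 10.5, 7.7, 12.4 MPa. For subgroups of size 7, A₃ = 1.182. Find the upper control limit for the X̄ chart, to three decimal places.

203.073

X̄̄ = (186.1 + 190.9 + 196.6 + 188.2 + 189.3 + 193.1 + 194.6 + 185.1 + 196.0 + 187.0 + 197.4 + 189.2) / 12 = 191.1250
s̄ = (11.3 + 12.8 + 8.3 + 8.6 + 14.0 + 10.8 + 5.3 + 10.9 + 8.7 + 10.5 + 7.7 + 12.4) / 12 = 10.1083
UCL = X̄̄ + A₃·s̄ = 191.1250 + 1.182 × 10.1083 = 203.0730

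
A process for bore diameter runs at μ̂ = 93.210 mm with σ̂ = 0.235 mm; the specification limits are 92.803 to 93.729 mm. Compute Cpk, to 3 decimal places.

Cpu = (USL − μ̂) / (3σ̂) = (93.729 − 93.210) / (3 × 0.235) = 0.7362; Cpl = (μ̂ − LSL) / (3σ̂) = (93.210 − 92.803) / (3 × 0.235) = 0.5773; Cpk = min(Cpu, Cpl) = 0.5773

0.577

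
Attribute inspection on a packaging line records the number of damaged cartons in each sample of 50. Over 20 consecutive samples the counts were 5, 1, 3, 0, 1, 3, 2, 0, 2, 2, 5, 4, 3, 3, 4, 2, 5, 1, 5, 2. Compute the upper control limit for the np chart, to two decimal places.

p̄ = Σdᵢ / (k·n) = 53 / (20 × 50) = 0.05300
UCL = np̄ + 3·√(np̄(1−p̄)) = 2.6500 + 3 × √(2.6500×0.94700) = 2.6500 + 3 × 1.5842 = 7.4025

7.40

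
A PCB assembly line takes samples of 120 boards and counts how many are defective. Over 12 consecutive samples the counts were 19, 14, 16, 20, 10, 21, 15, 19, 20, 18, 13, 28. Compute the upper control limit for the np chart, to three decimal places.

29.417

p̄ = Σdᵢ / (k·n) = 213 / (12 × 120) = 0.14792
UCL = np̄ + 3·√(np̄(1−p̄)) = 17.7500 + 3 × √(17.7500×0.85208) = 17.7500 + 3 × 3.8890 = 29.4171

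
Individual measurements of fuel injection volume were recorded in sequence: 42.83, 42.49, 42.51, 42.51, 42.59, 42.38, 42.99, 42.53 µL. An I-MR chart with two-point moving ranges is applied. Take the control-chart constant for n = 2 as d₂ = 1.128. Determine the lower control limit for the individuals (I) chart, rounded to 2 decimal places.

41.95

X̄ = (42.83 + 42.49 + 42.51 + 42.51 + 42.59 + 42.38 + 42.99 + 42.53) / 8 = 42.6037
Moving ranges: 0.34, 0.02, 0.00, 0.08, 0.21, 0.61, 0.46; M̄R̄ = 1.7200 / 7 = 0.2457
LCL = X̄ − 3·M̄R̄/d₂ = 42.6037 − 3 × 0.2457 / 1.128 = 41.9503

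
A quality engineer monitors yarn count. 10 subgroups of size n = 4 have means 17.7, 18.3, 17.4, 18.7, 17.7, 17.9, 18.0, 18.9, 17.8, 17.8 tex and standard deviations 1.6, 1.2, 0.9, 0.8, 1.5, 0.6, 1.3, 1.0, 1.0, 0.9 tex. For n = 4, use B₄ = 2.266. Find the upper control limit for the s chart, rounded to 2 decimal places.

2.45

s̄ = (1.6 + 1.2 + 0.9 + 0.8 + 1.5 + 0.6 + 1.3 + 1.0 + 1.0 + 0.9) / 10 = 1.0800
UCL_s = B₄·s̄ = 2.266 × 1.0800 = 2.4473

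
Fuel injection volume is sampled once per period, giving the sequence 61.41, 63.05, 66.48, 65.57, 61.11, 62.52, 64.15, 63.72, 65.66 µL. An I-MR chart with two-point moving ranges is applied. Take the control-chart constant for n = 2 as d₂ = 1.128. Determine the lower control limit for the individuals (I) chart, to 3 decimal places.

X̄ = (61.41 + 63.05 + 66.48 + 65.57 + 61.11 + 62.52 + 64.15 + 63.72 + 65.66) / 9 = 63.7411
Moving ranges: 1.64, 3.43, 0.91, 4.46, 1.41, 1.63, 0.43, 1.94; M̄R̄ = 15.8500 / 8 = 1.9812
LCL = X̄ − 3·M̄R̄/d₂ = 63.7411 − 3 × 1.9812 / 1.128 = 58.4718

58.472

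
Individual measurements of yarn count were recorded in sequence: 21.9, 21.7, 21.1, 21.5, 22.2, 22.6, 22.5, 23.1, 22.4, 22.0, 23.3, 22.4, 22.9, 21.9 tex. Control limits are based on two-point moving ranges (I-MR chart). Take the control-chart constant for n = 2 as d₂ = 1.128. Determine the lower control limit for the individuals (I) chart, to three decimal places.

X̄ = (21.9 + 21.7 + 21.1 + 21.5 + 22.2 + 22.6 + 22.5 + 23.1 + 22.4 + 22.0 + 23.3 + 22.4 + 22.9 + 21.9) / 14 = 22.2500
Moving ranges: 0.2, 0.6, 0.4, 0.7, 0.4, 0.1, 0.6, 0.7, 0.4, 1.3, 0.9, 0.5, 1.0; M̄R̄ = 7.8000 / 13 = 0.6000
LCL = X̄ − 3·M̄R̄/d₂ = 22.2500 − 3 × 0.6000 / 1.128 = 20.6543

20.654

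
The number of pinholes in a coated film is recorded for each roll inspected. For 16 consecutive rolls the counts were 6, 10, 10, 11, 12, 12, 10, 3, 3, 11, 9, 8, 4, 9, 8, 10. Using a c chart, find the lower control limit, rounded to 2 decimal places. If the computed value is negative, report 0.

c̄ = (6 + 10 + 10 + 11 + 12 + 12 + 10 + 3 + 3 + 11 + 9 + 8 + 4 + 9 + 8 + 10) / 16 = 136 / 16 = 8.5000
LCL = c̄ − 3√c̄ = 8.5000 − 3 × 2.9155 = -0.2464 → 0 (cannot be negative)

0.00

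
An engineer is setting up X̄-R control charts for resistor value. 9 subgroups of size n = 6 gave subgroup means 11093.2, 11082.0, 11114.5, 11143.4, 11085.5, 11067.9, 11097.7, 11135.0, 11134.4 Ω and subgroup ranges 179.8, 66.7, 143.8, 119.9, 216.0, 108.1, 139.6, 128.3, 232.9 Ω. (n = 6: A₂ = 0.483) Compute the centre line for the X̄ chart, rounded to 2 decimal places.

X̄̄ = (11093.2 + 11082.0 + 11114.5 + 11143.4 + 11085.5 + 11067.9 + 11097.7 + 11135.0 + 11134.4) / 9 = 99953.6000 / 9 = 11105.9556
CL = X̄̄ = 11105.9556

11105.96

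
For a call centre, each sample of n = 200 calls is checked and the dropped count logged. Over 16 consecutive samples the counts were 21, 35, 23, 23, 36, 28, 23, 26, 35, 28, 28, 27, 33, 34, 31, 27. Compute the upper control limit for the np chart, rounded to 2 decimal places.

p̄ = Σdᵢ / (k·n) = 458 / (16 × 200) = 0.14313
UCL = np̄ + 3·√(np̄(1−p̄)) = 28.6250 + 3 × √(28.6250×0.85688) = 28.6250 + 3 × 4.9526 = 43.4827

43.48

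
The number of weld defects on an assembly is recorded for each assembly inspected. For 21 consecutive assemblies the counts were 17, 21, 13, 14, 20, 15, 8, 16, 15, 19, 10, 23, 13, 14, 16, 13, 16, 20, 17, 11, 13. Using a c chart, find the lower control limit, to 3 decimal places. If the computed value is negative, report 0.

3.645

c̄ = (17 + 21 + 13 + 14 + 20 + 15 + 8 + 16 + 15 + 19 + 10 + 23 + 13 + 14 + 16 + 13 + 16 + 20 + 17 + 11 + 13) / 21 = 324 / 21 = 15.4286
LCL = c̄ − 3√c̄ = 15.4286 − 3 × 3.9279 = 3.6448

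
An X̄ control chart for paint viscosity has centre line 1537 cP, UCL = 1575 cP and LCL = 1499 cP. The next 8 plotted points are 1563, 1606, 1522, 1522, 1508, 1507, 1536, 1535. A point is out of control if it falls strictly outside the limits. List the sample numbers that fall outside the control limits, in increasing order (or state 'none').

Compare each point to [1499, 1575]: sample 2 = 1606 > UCL.

2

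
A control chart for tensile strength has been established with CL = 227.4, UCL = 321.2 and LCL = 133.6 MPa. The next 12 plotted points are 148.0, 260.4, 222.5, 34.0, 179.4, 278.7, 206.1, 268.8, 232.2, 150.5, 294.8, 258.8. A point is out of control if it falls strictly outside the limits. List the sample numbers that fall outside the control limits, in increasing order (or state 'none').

4

Compare each point to [133.6, 321.2]: sample 4 = 34.0 < LCL.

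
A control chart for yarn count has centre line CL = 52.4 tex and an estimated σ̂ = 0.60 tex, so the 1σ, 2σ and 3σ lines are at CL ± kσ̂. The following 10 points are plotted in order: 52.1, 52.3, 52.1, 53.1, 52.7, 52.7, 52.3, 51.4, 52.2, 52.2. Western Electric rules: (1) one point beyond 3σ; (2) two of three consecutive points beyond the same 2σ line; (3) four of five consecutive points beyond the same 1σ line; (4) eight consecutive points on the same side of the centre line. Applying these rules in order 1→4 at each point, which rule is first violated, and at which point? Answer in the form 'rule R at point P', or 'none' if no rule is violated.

none

Zone of each point (C = within 1σ̂, B = 1σ̂–2σ̂, A = 2σ̂–3σ̂, * = beyond 3σ̂; sign = side of CL): 1:-C, 2:-C, 3:-C, 4:+B, 5:+C, 6:+C, 7:-C, 8:-B, 9:-C, 10:-C
No rule fires across all 10 points.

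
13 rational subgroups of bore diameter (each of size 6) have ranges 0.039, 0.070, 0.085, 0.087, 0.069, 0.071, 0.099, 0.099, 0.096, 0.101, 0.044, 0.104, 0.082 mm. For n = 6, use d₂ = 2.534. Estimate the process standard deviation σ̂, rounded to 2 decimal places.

0.03

R̄ = (0.039 + 0.070 + 0.085 + 0.087 + 0.069 + 0.071 + 0.099 + 0.099 + 0.096 + 0.101 + 0.044 + 0.104 + 0.082) / 13 = 0.0805
σ̂ = R̄ / d₂ = 0.0805 / 2.534 = 0.0318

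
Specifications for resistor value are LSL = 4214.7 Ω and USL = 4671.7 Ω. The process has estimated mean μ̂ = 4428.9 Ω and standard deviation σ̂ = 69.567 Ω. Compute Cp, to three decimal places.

Cp = (USL − LSL) / (6σ̂) = (4671.7 − 4214.7) / (6 × 69.567) = 457.0000 / 417.4020 = 1.0949

1.095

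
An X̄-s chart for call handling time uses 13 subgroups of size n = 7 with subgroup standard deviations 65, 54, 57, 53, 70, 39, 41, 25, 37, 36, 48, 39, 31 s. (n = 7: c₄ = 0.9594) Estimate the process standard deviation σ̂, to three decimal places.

47.706

s̄ = (65 + 54 + 57 + 53 + 70 + 39 + 41 + 25 + 37 + 36 + 48 + 39 + 31) / 13 = 45.7692
σ̂ = s̄ / c₄ = 45.7692 / 0.9594 = 47.7061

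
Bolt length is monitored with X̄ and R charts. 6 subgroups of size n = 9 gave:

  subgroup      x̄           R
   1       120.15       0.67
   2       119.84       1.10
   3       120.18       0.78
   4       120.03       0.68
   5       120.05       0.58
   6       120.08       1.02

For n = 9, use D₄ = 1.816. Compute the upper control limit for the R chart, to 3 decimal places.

1.462

R̄ = (0.67 + 1.10 + 0.78 + 0.68 + 0.58 + 1.02) / 6 = 4.8300 / 6 = 0.8050
UCL_R = D₄·R̄ = 1.816 × 0.8050 = 1.4619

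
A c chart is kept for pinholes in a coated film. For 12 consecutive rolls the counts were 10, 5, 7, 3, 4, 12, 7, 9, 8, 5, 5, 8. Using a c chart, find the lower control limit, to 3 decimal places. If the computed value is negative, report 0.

c̄ = (10 + 5 + 7 + 3 + 4 + 12 + 7 + 9 + 8 + 5 + 5 + 8) / 12 = 83 / 12 = 6.9167
LCL = c̄ − 3√c̄ = 6.9167 − 3 × 2.6300 = -0.9732 → 0 (cannot be negative)

0.000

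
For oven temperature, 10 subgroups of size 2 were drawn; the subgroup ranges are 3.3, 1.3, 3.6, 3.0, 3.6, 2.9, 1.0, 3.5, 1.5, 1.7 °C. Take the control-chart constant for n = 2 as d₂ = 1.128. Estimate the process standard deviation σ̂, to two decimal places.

R̄ = (3.3 + 1.3 + 3.6 + 3.0 + 3.6 + 2.9 + 1.0 + 3.5 + 1.5 + 1.7) / 10 = 2.5400
σ̂ = R̄ / d₂ = 2.5400 / 1.128 = 2.2518

2.25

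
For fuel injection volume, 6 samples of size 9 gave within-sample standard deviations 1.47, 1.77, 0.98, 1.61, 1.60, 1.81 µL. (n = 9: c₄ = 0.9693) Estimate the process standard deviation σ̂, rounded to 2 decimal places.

1.59

s̄ = (1.47 + 1.77 + 0.98 + 1.61 + 1.60 + 1.81) / 6 = 1.5400
σ̂ = s̄ / c₄ = 1.5400 / 0.9693 = 1.5888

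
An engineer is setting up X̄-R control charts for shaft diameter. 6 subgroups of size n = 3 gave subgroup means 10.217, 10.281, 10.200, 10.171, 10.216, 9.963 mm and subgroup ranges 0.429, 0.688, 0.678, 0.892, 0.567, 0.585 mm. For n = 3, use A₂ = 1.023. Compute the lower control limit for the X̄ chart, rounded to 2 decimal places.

9.52

X̄̄ = (10.217 + 10.281 + 10.200 + 10.171 + 10.216 + 9.963) / 6 = 61.0480 / 6 = 10.1747
R̄ = (0.429 + 0.688 + 0.678 + 0.892 + 0.567 + 0.585) / 6 = 3.8390 / 6 = 0.6398
LCL = X̄̄ − A₂·R̄ = 10.1747 − 1.023 × 0.6398 = 9.5201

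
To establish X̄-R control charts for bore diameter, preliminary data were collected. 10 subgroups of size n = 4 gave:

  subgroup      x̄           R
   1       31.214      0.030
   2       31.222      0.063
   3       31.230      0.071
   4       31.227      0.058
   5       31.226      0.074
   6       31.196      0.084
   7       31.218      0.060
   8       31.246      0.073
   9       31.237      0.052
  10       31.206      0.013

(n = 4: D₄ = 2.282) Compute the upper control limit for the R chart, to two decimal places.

R̄ = (0.030 + 0.063 + 0.071 + 0.058 + 0.074 + 0.084 + 0.060 + 0.073 + 0.052 + 0.013) / 10 = 0.5780 / 10 = 0.0578
UCL_R = D₄·R̄ = 2.282 × 0.0578 = 0.1319

0.13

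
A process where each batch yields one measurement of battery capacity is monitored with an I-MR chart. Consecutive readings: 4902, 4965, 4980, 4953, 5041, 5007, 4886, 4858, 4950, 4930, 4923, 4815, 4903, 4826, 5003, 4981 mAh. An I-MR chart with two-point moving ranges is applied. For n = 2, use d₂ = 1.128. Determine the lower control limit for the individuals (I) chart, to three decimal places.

X̄ = (4902 + 4965 + 4980 + 4953 + 5041 + 5007 + 4886 + 4858 + 4950 + 4930 + 4923 + 4815 + 4903 + 4826 + 5003 + 4981) / 16 = 4932.6875
Moving ranges: 63, 15, 27, 88, 34, 121, 28, 92, 20, 7, 108, 88, 77, 177, 22; M̄R̄ = 967.0000 / 15 = 64.4667
LCL = X̄ − 3·M̄R̄/d₂ = 4932.6875 − 3 × 64.4667 / 1.128 = 4761.2336

4761.234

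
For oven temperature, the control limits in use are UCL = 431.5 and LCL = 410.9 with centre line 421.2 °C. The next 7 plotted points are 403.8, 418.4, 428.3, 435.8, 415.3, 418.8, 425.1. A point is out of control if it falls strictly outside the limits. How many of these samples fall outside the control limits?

Compare each point to [410.9, 431.5]: sample 1 = 403.8 < LCL; sample 4 = 435.8 > UCL.

2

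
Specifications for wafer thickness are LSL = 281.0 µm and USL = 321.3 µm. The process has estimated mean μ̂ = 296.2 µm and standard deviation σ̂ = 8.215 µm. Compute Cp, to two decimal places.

Cp = (USL − LSL) / (6σ̂) = (321.3 − 281.0) / (6 × 8.215) = 40.3000 / 49.2900 = 0.8176

0.82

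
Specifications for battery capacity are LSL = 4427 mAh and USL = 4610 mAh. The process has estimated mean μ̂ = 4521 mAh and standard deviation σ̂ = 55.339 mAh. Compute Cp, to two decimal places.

Cp = (USL − LSL) / (6σ̂) = (4610 − 4427) / (6 × 55.339) = 183.0000 / 332.0340 = 0.5511

0.55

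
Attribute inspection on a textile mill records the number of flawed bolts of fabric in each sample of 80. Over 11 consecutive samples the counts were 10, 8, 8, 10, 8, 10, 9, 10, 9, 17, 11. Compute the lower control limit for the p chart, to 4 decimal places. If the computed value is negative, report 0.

p̄ = Σdᵢ / (k·n) = 110 / (11 × 80) = 0.12500
LCL = p̄ − 3·√(p̄(1−p̄)/n) = 0.12500 − 3 × 0.03698 = 0.01407

0.0141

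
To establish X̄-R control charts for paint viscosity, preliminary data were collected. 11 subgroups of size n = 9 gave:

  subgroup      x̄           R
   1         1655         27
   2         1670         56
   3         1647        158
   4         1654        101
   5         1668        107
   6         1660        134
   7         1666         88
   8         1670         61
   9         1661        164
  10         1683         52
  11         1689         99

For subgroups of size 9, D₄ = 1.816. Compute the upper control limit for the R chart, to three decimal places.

172.850

R̄ = (27 + 56 + 158 + 101 + 107 + 134 + 88 + 61 + 164 + 52 + 99) / 11 = 1047.0000 / 11 = 95.1818
UCL_R = D₄·R̄ = 1.816 × 95.1818 = 172.8502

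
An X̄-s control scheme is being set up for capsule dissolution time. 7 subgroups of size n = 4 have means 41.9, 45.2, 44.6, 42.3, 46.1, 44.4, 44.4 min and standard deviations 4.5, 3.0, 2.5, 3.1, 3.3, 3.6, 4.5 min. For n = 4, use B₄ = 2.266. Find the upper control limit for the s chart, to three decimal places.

7.931

s̄ = (4.5 + 3.0 + 2.5 + 3.1 + 3.3 + 3.6 + 4.5) / 7 = 3.5000
UCL_s = B₄·s̄ = 2.266 × 3.5000 = 7.9310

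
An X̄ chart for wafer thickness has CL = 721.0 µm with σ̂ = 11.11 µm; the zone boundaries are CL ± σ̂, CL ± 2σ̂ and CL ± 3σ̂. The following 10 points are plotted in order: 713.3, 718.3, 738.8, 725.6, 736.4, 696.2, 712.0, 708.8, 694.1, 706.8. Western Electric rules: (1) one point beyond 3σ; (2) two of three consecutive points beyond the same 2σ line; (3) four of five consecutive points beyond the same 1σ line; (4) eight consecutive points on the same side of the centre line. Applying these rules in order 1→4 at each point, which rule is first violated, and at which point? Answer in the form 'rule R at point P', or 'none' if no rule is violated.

Zone of each point (C = within 1σ̂, B = 1σ̂–2σ̂, A = 2σ̂–3σ̂, * = beyond 3σ̂; sign = side of CL): 1:-C, 2:-C, 3:+B, 4:+C, 5:+B, 6:-A, 7:-C, 8:-B, 9:-A, 10:-B
Rule 3 (four of five consecutive points beyond the same 1σ limit) is satisfied at point 10.

rule 3 at point 10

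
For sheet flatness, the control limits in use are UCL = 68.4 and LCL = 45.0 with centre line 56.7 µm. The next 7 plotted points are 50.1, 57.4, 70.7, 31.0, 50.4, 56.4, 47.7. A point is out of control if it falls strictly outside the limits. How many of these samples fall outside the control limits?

Compare each point to [45.0, 68.4]: sample 3 = 70.7 > UCL; sample 4 = 31.0 < LCL.

2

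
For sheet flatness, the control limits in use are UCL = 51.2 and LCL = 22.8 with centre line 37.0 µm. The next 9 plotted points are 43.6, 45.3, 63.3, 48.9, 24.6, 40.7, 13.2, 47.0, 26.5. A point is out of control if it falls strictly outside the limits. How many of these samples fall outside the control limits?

Compare each point to [22.8, 51.2]: sample 3 = 63.3 > UCL; sample 7 = 13.2 < LCL.

2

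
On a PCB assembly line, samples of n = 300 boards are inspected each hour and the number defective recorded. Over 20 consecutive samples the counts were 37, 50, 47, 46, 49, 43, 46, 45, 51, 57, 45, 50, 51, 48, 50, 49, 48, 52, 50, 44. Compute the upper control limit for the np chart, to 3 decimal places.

p̄ = Σdᵢ / (k·n) = 958 / (20 × 300) = 0.15967
UCL = np̄ + 3·√(np̄(1−p̄)) = 47.9000 + 3 × √(47.9000×0.84033) = 47.9000 + 3 × 6.3444 = 66.9333

66.933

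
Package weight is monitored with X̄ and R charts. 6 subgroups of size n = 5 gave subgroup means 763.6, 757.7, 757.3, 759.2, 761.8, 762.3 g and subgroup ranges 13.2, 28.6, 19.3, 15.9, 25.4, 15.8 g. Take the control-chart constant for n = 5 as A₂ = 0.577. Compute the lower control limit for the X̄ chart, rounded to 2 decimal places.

748.95

X̄̄ = (763.6 + 757.7 + 757.3 + 759.2 + 761.8 + 762.3) / 6 = 4561.9000 / 6 = 760.3167
R̄ = (13.2 + 28.6 + 19.3 + 15.9 + 25.4 + 15.8) / 6 = 118.2000 / 6 = 19.7000
LCL = X̄̄ − A₂·R̄ = 760.3167 − 0.577 × 19.7000 = 748.9498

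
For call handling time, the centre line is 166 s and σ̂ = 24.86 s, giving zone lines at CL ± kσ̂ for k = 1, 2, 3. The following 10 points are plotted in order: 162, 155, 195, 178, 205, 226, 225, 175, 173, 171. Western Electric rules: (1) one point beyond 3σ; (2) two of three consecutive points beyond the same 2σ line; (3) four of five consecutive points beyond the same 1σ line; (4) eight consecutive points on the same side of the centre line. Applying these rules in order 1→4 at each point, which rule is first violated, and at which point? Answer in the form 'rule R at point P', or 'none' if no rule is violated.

Zone of each point (C = within 1σ̂, B = 1σ̂–2σ̂, A = 2σ̂–3σ̂, * = beyond 3σ̂; sign = side of CL): 1:-C, 2:-C, 3:+B, 4:+C, 5:+B, 6:+A, 7:+A, 8:+C, 9:+C, 10:+C
Rule 2 (two of three consecutive points beyond the same 2σ limit) is satisfied at point 7.

rule 2 at point 7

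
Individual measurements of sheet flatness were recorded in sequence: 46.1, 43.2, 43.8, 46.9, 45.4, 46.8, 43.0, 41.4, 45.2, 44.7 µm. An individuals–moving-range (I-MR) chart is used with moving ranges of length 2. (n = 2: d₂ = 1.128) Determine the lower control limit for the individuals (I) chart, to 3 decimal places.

38.976

X̄ = (46.1 + 43.2 + 43.8 + 46.9 + 45.4 + 46.8 + 43.0 + 41.4 + 45.2 + 44.7) / 10 = 44.6500
Moving ranges: 2.9, 0.6, 3.1, 1.5, 1.4, 3.8, 1.6, 3.8, 0.5; M̄R̄ = 19.2000 / 9 = 2.1333
LCL = X̄ − 3·M̄R̄/d₂ = 44.6500 − 3 × 2.1333 / 1.128 = 38.9762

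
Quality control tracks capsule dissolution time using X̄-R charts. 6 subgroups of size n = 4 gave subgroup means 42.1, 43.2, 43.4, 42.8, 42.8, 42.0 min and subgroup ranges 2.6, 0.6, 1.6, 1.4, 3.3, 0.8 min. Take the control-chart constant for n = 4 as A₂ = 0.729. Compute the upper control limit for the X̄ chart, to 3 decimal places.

X̄̄ = (42.1 + 43.2 + 43.4 + 42.8 + 42.8 + 42.0) / 6 = 256.3000 / 6 = 42.7167
R̄ = (2.6 + 0.6 + 1.6 + 1.4 + 3.3 + 0.8) / 6 = 10.3000 / 6 = 1.7167
UCL = X̄̄ + A₂·R̄ = 42.7167 + 0.729 × 1.7167 = 43.9681

43.968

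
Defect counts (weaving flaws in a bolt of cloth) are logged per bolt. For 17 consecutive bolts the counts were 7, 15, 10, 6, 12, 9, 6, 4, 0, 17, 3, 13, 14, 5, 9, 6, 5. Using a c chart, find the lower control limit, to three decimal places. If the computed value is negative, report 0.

0.000

c̄ = (7 + 15 + 10 + 6 + 12 + 9 + 6 + 4 + 0 + 17 + 3 + 13 + 14 + 5 + 9 + 6 + 5) / 17 = 141 / 17 = 8.2941
LCL = c̄ − 3√c̄ = 8.2941 − 3 × 2.8800 = -0.3457 → 0 (cannot be negative)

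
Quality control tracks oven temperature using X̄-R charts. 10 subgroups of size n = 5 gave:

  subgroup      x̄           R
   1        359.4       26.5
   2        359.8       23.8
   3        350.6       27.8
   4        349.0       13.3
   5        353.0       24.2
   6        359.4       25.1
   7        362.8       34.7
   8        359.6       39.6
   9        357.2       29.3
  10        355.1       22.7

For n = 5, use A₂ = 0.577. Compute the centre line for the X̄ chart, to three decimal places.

X̄̄ = (359.4 + 359.8 + 350.6 + 349.0 + 353.0 + 359.4 + 362.8 + 359.6 + 357.2 + 355.1) / 10 = 3565.9000 / 10 = 356.5900
CL = X̄̄ = 356.5900

356.590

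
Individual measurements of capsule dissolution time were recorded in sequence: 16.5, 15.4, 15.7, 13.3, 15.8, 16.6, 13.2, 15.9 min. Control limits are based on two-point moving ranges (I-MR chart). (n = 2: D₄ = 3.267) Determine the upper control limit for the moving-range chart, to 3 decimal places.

Moving ranges: 1.1, 0.3, 2.4, 2.5, 0.8, 3.4, 2.7; M̄R̄ = 13.2000 / 7 = 1.8857
UCL_MR = D₄·M̄R̄ = 3.267 × 1.8857 = 6.1606

6.161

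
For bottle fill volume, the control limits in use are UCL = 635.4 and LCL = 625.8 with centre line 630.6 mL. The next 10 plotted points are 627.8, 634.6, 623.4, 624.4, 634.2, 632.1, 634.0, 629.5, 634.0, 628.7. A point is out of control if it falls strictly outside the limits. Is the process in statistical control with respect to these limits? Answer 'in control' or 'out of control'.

Compare each point to [625.8, 635.4]: sample 3 = 623.4 < LCL; sample 4 = 624.4 < LCL.

out of control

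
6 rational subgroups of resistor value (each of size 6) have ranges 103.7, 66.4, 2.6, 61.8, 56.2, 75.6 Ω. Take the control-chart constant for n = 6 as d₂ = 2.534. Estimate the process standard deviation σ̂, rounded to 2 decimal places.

24.09

R̄ = (103.7 + 66.4 + 2.6 + 61.8 + 56.2 + 75.6) / 6 = 61.0500
σ̂ = R̄ / d₂ = 61.0500 / 2.534 = 24.0923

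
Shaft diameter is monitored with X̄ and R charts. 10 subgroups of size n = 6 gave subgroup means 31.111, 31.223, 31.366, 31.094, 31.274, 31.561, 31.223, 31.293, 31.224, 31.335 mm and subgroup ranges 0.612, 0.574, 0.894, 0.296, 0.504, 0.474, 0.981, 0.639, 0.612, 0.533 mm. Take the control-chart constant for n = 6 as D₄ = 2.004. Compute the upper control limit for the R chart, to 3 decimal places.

1.226

R̄ = (0.612 + 0.574 + 0.894 + 0.296 + 0.504 + 0.474 + 0.981 + 0.639 + 0.612 + 0.533) / 10 = 6.1190 / 10 = 0.6119
UCL_R = D₄·R̄ = 2.004 × 0.6119 = 1.2262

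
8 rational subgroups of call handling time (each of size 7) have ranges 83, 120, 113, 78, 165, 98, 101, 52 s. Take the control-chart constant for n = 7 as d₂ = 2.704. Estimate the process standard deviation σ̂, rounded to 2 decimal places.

37.44

R̄ = (83 + 120 + 113 + 78 + 165 + 98 + 101 + 52) / 8 = 101.2500
σ̂ = R̄ / d₂ = 101.2500 / 2.704 = 37.4445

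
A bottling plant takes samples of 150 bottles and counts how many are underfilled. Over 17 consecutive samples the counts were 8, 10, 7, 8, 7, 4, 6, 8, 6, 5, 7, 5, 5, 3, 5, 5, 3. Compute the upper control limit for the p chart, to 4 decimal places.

0.0880

p̄ = Σdᵢ / (k·n) = 102 / (17 × 150) = 0.04000
UCL = p̄ + 3·√(p̄(1−p̄)/n) = 0.04000 + 3 × √(0.04000×0.96000/150) = 0.04000 + 3 × 0.01600 = 0.08800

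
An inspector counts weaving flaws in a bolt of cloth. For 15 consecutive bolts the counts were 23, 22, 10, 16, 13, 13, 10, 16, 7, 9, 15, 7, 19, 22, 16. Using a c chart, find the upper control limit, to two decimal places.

c̄ = (23 + 22 + 10 + 16 + 13 + 13 + 10 + 16 + 7 + 9 + 15 + 7 + 19 + 22 + 16) / 15 = 218 / 15 = 14.5333
UCL = c̄ + 3√c̄ = 14.5333 + 3 × √14.5333 = 14.5333 + 3 × 3.8123 = 25.9701

25.97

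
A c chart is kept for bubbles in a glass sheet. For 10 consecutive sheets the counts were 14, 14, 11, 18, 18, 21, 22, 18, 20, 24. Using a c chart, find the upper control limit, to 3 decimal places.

c̄ = (14 + 14 + 11 + 18 + 18 + 21 + 22 + 18 + 20 + 24) / 10 = 180 / 10 = 18.0000
UCL = c̄ + 3√c̄ = 18.0000 + 3 × √18.0000 = 18.0000 + 3 × 4.2426 = 30.7279

30.728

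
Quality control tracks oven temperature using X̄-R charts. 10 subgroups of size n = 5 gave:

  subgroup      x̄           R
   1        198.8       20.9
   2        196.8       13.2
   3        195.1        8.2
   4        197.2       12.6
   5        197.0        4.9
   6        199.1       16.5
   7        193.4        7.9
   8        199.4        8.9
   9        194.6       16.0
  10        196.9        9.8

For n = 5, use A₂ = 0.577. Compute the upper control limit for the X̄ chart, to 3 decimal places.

203.691

X̄̄ = (198.8 + 196.8 + 195.1 + 197.2 + 197.0 + 199.1 + 193.4 + 199.4 + 194.6 + 196.9) / 10 = 1968.3000 / 10 = 196.8300
R̄ = (20.9 + 13.2 + 8.2 + 12.6 + 4.9 + 16.5 + 7.9 + 8.9 + 16.0 + 9.8) / 10 = 118.9000 / 10 = 11.8900
UCL = X̄̄ + A₂·R̄ = 196.8300 + 0.577 × 11.8900 = 203.6905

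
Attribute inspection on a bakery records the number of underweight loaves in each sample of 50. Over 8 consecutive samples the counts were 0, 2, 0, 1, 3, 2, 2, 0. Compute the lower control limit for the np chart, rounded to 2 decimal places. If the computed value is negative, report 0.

0.00

p̄ = Σdᵢ / (k·n) = 10 / (8 × 50) = 0.02500
LCL = np̄ − 3·√(np̄(1−p̄)) = 1.2500 − 3 × 1.1040 = -2.0619 → 0 (negative, so LCL = 0)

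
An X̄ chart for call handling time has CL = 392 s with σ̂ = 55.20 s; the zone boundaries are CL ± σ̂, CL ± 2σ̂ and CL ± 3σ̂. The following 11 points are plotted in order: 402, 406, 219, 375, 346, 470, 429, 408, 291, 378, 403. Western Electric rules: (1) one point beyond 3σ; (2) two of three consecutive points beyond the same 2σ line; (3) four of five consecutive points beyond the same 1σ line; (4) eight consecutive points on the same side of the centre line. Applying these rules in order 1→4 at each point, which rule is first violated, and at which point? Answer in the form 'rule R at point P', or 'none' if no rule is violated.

Zone of each point (C = within 1σ̂, B = 1σ̂–2σ̂, A = 2σ̂–3σ̂, * = beyond 3σ̂; sign = side of CL): 1:+C, 2:+C, 3:-*, 4:-C, 5:-C, 6:+B, 7:+C, 8:+C, 9:-B, 10:-C, 11:+C
Rule 1 (one point beyond the 3σ limits) is satisfied at point 3.

rule 1 at point 3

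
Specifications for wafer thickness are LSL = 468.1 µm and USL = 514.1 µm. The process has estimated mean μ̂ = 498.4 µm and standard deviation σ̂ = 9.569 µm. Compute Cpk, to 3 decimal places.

0.547

Cpu = (USL − μ̂) / (3σ̂) = (514.1 − 498.4) / (3 × 9.569) = 0.5469; Cpl = (μ̂ − LSL) / (3σ̂) = (498.4 − 468.1) / (3 × 9.569) = 1.0555; Cpk = min(Cpu, Cpl) = 0.5469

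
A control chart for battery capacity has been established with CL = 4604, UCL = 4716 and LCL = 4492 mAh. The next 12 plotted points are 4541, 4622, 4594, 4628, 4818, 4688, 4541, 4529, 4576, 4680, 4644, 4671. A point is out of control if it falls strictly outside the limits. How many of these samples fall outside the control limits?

1

Compare each point to [4492, 4716]: sample 5 = 4818 > UCL.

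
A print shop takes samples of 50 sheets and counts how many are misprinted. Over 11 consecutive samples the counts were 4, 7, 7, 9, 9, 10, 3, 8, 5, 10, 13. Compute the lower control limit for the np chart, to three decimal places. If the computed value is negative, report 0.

p̄ = Σdᵢ / (k·n) = 85 / (11 × 50) = 0.15455
LCL = np̄ − 3·√(np̄(1−p̄)) = 7.7273 − 3 × 2.5560 = 0.0593

0.059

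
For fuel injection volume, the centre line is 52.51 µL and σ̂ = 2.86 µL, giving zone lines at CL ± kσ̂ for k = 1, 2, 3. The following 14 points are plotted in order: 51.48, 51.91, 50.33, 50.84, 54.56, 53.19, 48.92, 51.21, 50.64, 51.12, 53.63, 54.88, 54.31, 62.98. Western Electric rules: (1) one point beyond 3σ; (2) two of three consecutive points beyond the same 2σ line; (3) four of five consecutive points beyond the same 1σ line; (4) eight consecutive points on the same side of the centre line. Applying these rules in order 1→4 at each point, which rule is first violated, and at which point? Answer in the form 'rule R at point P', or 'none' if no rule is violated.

Zone of each point (C = within 1σ̂, B = 1σ̂–2σ̂, A = 2σ̂–3σ̂, * = beyond 3σ̂; sign = side of CL): 1:-C, 2:-C, 3:-C, 4:-C, 5:+C, 6:+C, 7:-B, 8:-C, 9:-C, 10:-C, 11:+C, 12:+C, 13:+C, 14:+*
Rule 1 (one point beyond the 3σ limits) is satisfied at point 14.

rule 1 at point 14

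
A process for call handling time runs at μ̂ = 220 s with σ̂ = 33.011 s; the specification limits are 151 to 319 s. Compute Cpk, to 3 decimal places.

0.697

Cpu = (USL − μ̂) / (3σ̂) = (319 − 220) / (3 × 33.011) = 0.9997; Cpl = (μ̂ − LSL) / (3σ̂) = (220 − 151) / (3 × 33.011) = 0.6967; Cpk = min(Cpu, Cpl) = 0.6967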